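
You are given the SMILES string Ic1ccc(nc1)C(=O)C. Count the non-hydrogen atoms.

Every atom symbol written in the SMILES (organic subset) is one heavy atom; implicit H are not written.
Heavy atoms by element → C:7, I:1, N:1, O:1.
Total: 10.

10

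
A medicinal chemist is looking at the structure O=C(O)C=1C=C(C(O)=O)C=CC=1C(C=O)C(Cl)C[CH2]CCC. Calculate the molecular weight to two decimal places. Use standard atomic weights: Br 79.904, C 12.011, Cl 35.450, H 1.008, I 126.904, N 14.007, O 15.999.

First, the molecular formula is C16H19ClO5 (counting implicit H from valence).
  C: 16 × 12.011 = 192.176
  Cl: 1 × 35.450 = 35.450
  H: 19 × 1.008 = 19.152
  O: 5 × 15.999 = 79.995
Sum: 16×12.011 + 1×35.450 + 19×1.008 + 5×15.999 = 326.773 → 326.77 g/mol.

326.77 g/mol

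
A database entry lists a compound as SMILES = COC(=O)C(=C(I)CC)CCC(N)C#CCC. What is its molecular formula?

C13H20INO2

Walk through each heavy atom and fill implicit hydrogens from standard valence (C 4, N 3, O 2, S 2, halogen 1):
  atom 1: C, bond orders sum to 1 (valence 4) → 3 H
  atom 2: O, bond orders sum to 2 (valence 2) → 0 H
  atom 3: C, bond orders sum to 4 (valence 4) → 0 H
  atom 4: O, bond orders sum to 2 (valence 2) → 0 H
  atom 5: C, bond orders sum to 4 (valence 4) → 0 H
  atom 6: C, bond orders sum to 4 (valence 4) → 0 H
  atom 7: I (halogen, monovalent) → 0 H
  atom 8: C, bond orders sum to 2 (valence 4) → 2 H
  atom 9: C, bond orders sum to 1 (valence 4) → 3 H
  atom 10: C, bond orders sum to 2 (valence 4) → 2 H
  atom 11: C, bond orders sum to 2 (valence 4) → 2 H
  atom 12: C, bond orders sum to 3 (valence 4) → 1 H
  atom 13: N, bond orders sum to 1 (valence 3) → 2 H
  atom 14: C, bond orders sum to 4 (valence 4) → 0 H
  atom 15: C, bond orders sum to 4 (valence 4) → 0 H
  atom 16: C, bond orders sum to 2 (valence 4) → 2 H
  atom 17: C, bond orders sum to 1 (valence 4) → 3 H
Totals → C:13, H:20, I:1, N:1, O:2.
In Hill order: C13H20INO2.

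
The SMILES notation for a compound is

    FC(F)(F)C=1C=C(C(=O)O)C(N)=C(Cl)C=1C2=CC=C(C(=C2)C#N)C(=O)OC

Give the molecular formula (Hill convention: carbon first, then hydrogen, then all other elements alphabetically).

C17H10ClF3N2O4

Walk through each heavy atom and fill implicit hydrogens from standard valence (C 4, N 3, O 2, S 2, halogen 1):
  atom 1: F (halogen, monovalent) → 0 H
  atom 2: C, bond orders sum to 4 (valence 4) → 0 H
  atom 3: F (halogen, monovalent) → 0 H
  atom 4: F (halogen, monovalent) → 0 H
  atom 5: C, bond orders sum to 4 (valence 4) → 0 H
  atom 6: C, bond orders sum to 3 (valence 4) → 1 H
  atom 7: C, bond orders sum to 4 (valence 4) → 0 H
  atom 8: C, bond orders sum to 4 (valence 4) → 0 H
  atom 9: O, bond orders sum to 2 (valence 2) → 0 H
  atom 10: O, bond orders sum to 1 (valence 2) → 1 H
  atom 11: C, bond orders sum to 4 (valence 4) → 0 H
  atom 12: N, bond orders sum to 1 (valence 3) → 2 H
  atom 13: C, bond orders sum to 4 (valence 4) → 0 H
  atom 14: Cl (halogen, monovalent) → 0 H
  atom 15: C, bond orders sum to 4 (valence 4) → 0 H
  atom 16: C, bond orders sum to 4 (valence 4) → 0 H
  atom 17: C, bond orders sum to 3 (valence 4) → 1 H
  atom 18: C, bond orders sum to 3 (valence 4) → 1 H
  atom 19: C, bond orders sum to 4 (valence 4) → 0 H
  atom 20: C, bond orders sum to 4 (valence 4) → 0 H
  atom 21: C, bond orders sum to 3 (valence 4) → 1 H
  atom 22: C, bond orders sum to 4 (valence 4) → 0 H
  atom 23: N, bond orders sum to 3 (valence 3) → 0 H
  atom 24: C, bond orders sum to 4 (valence 4) → 0 H
  atom 25: O, bond orders sum to 2 (valence 2) → 0 H
  atom 26: O, bond orders sum to 2 (valence 2) → 0 H
  atom 27: C, bond orders sum to 1 (valence 4) → 3 H
Totals → C:17, H:10, Cl:1, F:3, N:2, O:4.
In Hill order: C17H10ClF3N2O4.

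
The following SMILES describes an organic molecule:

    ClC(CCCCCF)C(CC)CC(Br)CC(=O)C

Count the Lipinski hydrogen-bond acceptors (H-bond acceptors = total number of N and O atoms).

1

N atoms: 0; O atoms: 1.
Lipinski HBA = 0 + 1 = 1.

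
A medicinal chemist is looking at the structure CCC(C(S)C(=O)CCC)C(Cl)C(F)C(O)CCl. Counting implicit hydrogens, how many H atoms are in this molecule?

Walk through each heavy atom and fill implicit hydrogens from standard valence (C 4, N 3, O 2, S 2, halogen 1):
  atom 1: C, bond orders sum to 1 (valence 4) → 3 H
  atom 2: C, bond orders sum to 2 (valence 4) → 2 H
  atom 3: C, bond orders sum to 3 (valence 4) → 1 H
  atom 4: C, bond orders sum to 3 (valence 4) → 1 H
  atom 5: S, bond orders sum to 1 (valence 2) → 1 H
  atom 6: C, bond orders sum to 4 (valence 4) → 0 H
  atom 7: O, bond orders sum to 2 (valence 2) → 0 H
  atom 8: C, bond orders sum to 2 (valence 4) → 2 H
  atom 9: C, bond orders sum to 2 (valence 4) → 2 H
  atom 10: C, bond orders sum to 1 (valence 4) → 3 H
  atom 11: C, bond orders sum to 3 (valence 4) → 1 H
  atom 12: Cl (halogen, monovalent) → 0 H
  atom 13: C, bond orders sum to 3 (valence 4) → 1 H
  atom 14: F (halogen, monovalent) → 0 H
  atom 15: C, bond orders sum to 3 (valence 4) → 1 H
  atom 16: O, bond orders sum to 1 (valence 2) → 1 H
  atom 17: C, bond orders sum to 2 (valence 4) → 2 H
  atom 18: Cl (halogen, monovalent) → 0 H
Total hydrogens: 21.

21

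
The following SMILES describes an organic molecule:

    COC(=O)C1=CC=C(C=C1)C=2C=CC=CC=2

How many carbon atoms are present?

Count every carbon token in the SMILES (each C, including those in ring-closure positions and inside branches).
Carbon count: 14.

14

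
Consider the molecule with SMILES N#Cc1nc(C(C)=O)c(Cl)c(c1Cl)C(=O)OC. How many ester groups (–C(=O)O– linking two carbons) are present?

1

The ester motif appears at heavy-atom position 14 in the SMILES.
Other groups present: 1 ketone, 1 nitrile.
Ester count: 1.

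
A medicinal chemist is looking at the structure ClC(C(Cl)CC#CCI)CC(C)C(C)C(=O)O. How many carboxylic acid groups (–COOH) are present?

The carboxylic acid motif appears at heavy-atom position 15 in the SMILES.
Other groups present: 1 alkyne.
Carboxylic acid count: 1.

1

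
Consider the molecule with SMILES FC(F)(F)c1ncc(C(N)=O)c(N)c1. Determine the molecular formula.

C7H6F3N3O

Walk through each heavy atom and fill implicit hydrogens from standard valence (C 4, N 3, O 2, S 2, halogen 1); for lowercase aromatic atoms, an aromatic c carries 1 H when it has two neighbours and 0 H with three, and aromatic n carries 0 H:
  atom 1: F (halogen, monovalent) → 0 H
  atom 2: C, bond orders sum to 4 (valence 4) → 0 H
  atom 3: F (halogen, monovalent) → 0 H
  atom 4: F (halogen, monovalent) → 0 H
  atom 5: aromatic c, 3 neighbours → 0 H
  atom 6: aromatic n, 2 neighbours → 0 H
  atom 7: aromatic c, 2 neighbours → 1 H
  atom 8: aromatic c, 3 neighbours → 0 H
  atom 9: C, bond orders sum to 4 (valence 4) → 0 H
  atom 10: N, bond orders sum to 1 (valence 3) → 2 H
  atom 11: O, bond orders sum to 2 (valence 2) → 0 H
  atom 12: aromatic c, 3 neighbours → 0 H
  atom 13: N, bond orders sum to 1 (valence 3) → 2 H
  atom 14: aromatic c, 2 neighbours → 1 H
Totals → C:7, H:6, F:3, N:3, O:1.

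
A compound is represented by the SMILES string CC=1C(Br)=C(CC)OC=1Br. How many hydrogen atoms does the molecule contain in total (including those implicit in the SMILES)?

Walk through each heavy atom and fill implicit hydrogens from standard valence (C 4, N 3, O 2, S 2, halogen 1):
  atom 1: C, bond orders sum to 1 (valence 4) → 3 H
  atom 2: C, bond orders sum to 4 (valence 4) → 0 H
  atom 3: C, bond orders sum to 4 (valence 4) → 0 H
  atom 4: Br (halogen, monovalent) → 0 H
  atom 5: C, bond orders sum to 4 (valence 4) → 0 H
  atom 6: C, bond orders sum to 2 (valence 4) → 2 H
  atom 7: C, bond orders sum to 1 (valence 4) → 3 H
  atom 8: O, bond orders sum to 2 (valence 2) → 0 H
  atom 9: C, bond orders sum to 4 (valence 4) → 0 H
  atom 10: Br (halogen, monovalent) → 0 H
Total hydrogens: 8.

8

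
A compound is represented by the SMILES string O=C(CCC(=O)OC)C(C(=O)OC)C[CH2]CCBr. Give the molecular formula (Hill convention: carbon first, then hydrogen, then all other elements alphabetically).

Walk through each heavy atom and fill implicit hydrogens from standard valence (C 4, N 3, O 2, S 2, halogen 1):
  atom 1: O, bond orders sum to 2 (valence 2) → 0 H
  atom 2: C, bond orders sum to 4 (valence 4) → 0 H
  atom 3: C, bond orders sum to 2 (valence 4) → 2 H
  atom 4: C, bond orders sum to 2 (valence 4) → 2 H
  atom 5: C, bond orders sum to 4 (valence 4) → 0 H
  atom 6: O, bond orders sum to 2 (valence 2) → 0 H
  atom 7: O, bond orders sum to 2 (valence 2) → 0 H
  atom 8: C, bond orders sum to 1 (valence 4) → 3 H
  atom 9: C, bond orders sum to 3 (valence 4) → 1 H
  atom 10: C, bond orders sum to 4 (valence 4) → 0 H
  atom 11: O, bond orders sum to 2 (valence 2) → 0 H
  atom 12: O, bond orders sum to 2 (valence 2) → 0 H
  atom 13: C, bond orders sum to 1 (valence 4) → 3 H
  atom 14: C, bond orders sum to 2 (valence 4) → 2 H
  atom 15: C with explicit H count 2
  atom 16: C, bond orders sum to 2 (valence 4) → 2 H
  atom 17: C, bond orders sum to 2 (valence 4) → 2 H
  atom 18: Br (halogen, monovalent) → 0 H
Totals → C:12, H:19, Br:1, O:5.

C12H19BrO5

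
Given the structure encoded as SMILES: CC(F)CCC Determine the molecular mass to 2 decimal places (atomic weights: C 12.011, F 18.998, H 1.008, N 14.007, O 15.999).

90.14 g/mol

First, the molecular formula is C5H11F (counting implicit H from valence).
  C: 5 × 12.011 = 60.055
  F: 1 × 18.998 = 18.998
  H: 11 × 1.008 = 11.088
Sum: 5×12.011 + 1×18.998 + 11×1.008 = 90.141 → 90.14 g/mol.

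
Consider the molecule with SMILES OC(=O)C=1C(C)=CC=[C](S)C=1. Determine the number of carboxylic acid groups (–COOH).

The carboxylic acid motif appears at heavy-atom position 2 in the SMILES.
Other groups present: 1 thiol.
Carboxylic acid count: 1.

1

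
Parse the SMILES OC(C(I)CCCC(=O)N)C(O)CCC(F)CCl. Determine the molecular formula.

Walk through each heavy atom and fill implicit hydrogens from standard valence (C 4, N 3, O 2, S 2, halogen 1):
  atom 1: O, bond orders sum to 1 (valence 2) → 1 H
  atom 2: C, bond orders sum to 3 (valence 4) → 1 H
  atom 3: C, bond orders sum to 3 (valence 4) → 1 H
  atom 4: I (halogen, monovalent) → 0 H
  atom 5: C, bond orders sum to 2 (valence 4) → 2 H
  atom 6: C, bond orders sum to 2 (valence 4) → 2 H
  atom 7: C, bond orders sum to 2 (valence 4) → 2 H
  atom 8: C, bond orders sum to 4 (valence 4) → 0 H
  atom 9: O, bond orders sum to 2 (valence 2) → 0 H
  atom 10: N, bond orders sum to 1 (valence 3) → 2 H
  atom 11: C, bond orders sum to 3 (valence 4) → 1 H
  atom 12: O, bond orders sum to 1 (valence 2) → 1 H
  atom 13: C, bond orders sum to 2 (valence 4) → 2 H
  atom 14: C, bond orders sum to 2 (valence 4) → 2 H
  atom 15: C, bond orders sum to 3 (valence 4) → 1 H
  atom 16: F (halogen, monovalent) → 0 H
  atom 17: C, bond orders sum to 2 (valence 4) → 2 H
  atom 18: Cl (halogen, monovalent) → 0 H
Totals → C:11, H:20, Cl:1, F:1, I:1, N:1, O:3.
In Hill order: C11H20ClFINO3.

C11H20ClFINO3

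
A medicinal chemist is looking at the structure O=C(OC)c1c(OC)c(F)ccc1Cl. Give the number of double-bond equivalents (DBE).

5

Molecular formula: C9H8ClFO3.
DoU = (2C + 2 + N − H − X) / 2, where X is the halogen count and O/S are ignored.
    = (2·9 + 2 + 0 − 8 − 2) / 2 = 10 / 2 = 5.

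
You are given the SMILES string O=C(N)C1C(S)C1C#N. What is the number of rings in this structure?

1

In SMILES, each pair of matching ring-closure digits denotes one ring-closing bond; the number of such bonds equals the number of independent rings.
Ring-closure bonds here: 1.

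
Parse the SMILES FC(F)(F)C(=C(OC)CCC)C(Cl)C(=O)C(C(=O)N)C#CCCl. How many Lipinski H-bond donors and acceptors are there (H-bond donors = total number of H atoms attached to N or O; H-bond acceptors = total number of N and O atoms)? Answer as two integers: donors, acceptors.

Donors: find every N or O and count the H atoms it carries.
  atom 7 (O): bond orders sum to 2 → 0 H
  atom 15 (O): bond orders sum to 2 → 0 H
  atom 18 (O): bond orders sum to 2 → 0 H
  atom 19 (N): bond orders sum to 1 → 2 H
Lipinski HBD = 2.
Acceptors: N atoms = 1, O atoms = 3 → HBA = 4.

2, 4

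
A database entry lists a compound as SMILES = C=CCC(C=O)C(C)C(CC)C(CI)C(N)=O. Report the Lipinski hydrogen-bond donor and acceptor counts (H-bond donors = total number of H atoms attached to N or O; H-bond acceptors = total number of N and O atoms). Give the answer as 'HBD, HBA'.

2, 3

Donors: find every N or O and count the H atoms it carries.
  atom 6 (O): bond orders sum to 2 → 0 H
  atom 16 (N): bond orders sum to 1 → 2 H
  atom 17 (O): bond orders sum to 2 → 0 H
Lipinski HBD = 2.
Acceptors: N atoms = 1, O atoms = 2 → HBA = 3.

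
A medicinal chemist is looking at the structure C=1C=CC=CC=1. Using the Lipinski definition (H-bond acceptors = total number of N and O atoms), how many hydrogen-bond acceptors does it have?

0

N atoms: 0; O atoms: 0.
Lipinski HBA = 0 + 0 = 0.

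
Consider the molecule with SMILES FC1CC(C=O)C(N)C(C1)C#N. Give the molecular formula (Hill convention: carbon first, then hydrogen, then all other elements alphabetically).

Walk through each heavy atom and fill implicit hydrogens from standard valence (C 4, N 3, O 2, S 2, halogen 1):
  atom 1: F (halogen, monovalent) → 0 H
  atom 2: C, bond orders sum to 3 (valence 4) → 1 H
  atom 3: C, bond orders sum to 2 (valence 4) → 2 H
  atom 4: C, bond orders sum to 3 (valence 4) → 1 H
  atom 5: C, bond orders sum to 3 (valence 4) → 1 H
  atom 6: O, bond orders sum to 2 (valence 2) → 0 H
  atom 7: C, bond orders sum to 3 (valence 4) → 1 H
  atom 8: N, bond orders sum to 1 (valence 3) → 2 H
  atom 9: C, bond orders sum to 3 (valence 4) → 1 H
  atom 10: C, bond orders sum to 2 (valence 4) → 2 H
  atom 11: C, bond orders sum to 4 (valence 4) → 0 H
  atom 12: N, bond orders sum to 3 (valence 3) → 0 H
Totals → C:8, H:11, F:1, N:2, O:1.

C8H11FN2O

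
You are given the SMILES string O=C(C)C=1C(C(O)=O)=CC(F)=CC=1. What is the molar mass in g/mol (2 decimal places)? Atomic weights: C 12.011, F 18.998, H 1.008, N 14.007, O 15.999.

First, the molecular formula is C9H7FO3 (counting implicit H from valence).
  C: 9 × 12.011 = 108.099
  F: 1 × 18.998 = 18.998
  H: 7 × 1.008 = 7.056
  O: 3 × 15.999 = 47.997
Sum: 9×12.011 + 1×18.998 + 7×1.008 + 3×15.999 = 182.150 → 182.15 g/mol.

182.15 g/mol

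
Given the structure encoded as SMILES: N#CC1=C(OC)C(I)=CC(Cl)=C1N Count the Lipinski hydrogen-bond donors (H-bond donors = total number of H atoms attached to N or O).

2

Donors: find every N or O and count the H atoms it carries.
  atom 1 (N): bond orders sum to 3 → 0 H
  atom 5 (O): bond orders sum to 2 → 0 H
  atom 13 (N): bond orders sum to 1 → 2 H
Lipinski HBD = 2.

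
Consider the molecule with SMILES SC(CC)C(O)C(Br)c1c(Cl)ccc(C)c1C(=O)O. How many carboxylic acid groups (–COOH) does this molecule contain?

The carboxylic acid motif appears at heavy-atom position 17 in the SMILES.
Other groups present: 1 hydroxyl, 1 thiol.
Carboxylic acid count: 1.

1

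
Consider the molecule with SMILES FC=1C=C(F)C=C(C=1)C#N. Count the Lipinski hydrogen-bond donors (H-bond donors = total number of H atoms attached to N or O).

Donors: find every N or O and count the H atoms it carries.
  atom 10 (N): bond orders sum to 3 → 0 H
Lipinski HBD = 0.

0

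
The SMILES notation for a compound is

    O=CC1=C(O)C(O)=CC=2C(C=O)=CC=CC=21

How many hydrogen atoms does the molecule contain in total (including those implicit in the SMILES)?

Walk through each heavy atom and fill implicit hydrogens from standard valence (C 4, N 3, O 2, S 2, halogen 1):
  atom 1: O, bond orders sum to 2 (valence 2) → 0 H
  atom 2: C, bond orders sum to 3 (valence 4) → 1 H
  atom 3: C, bond orders sum to 4 (valence 4) → 0 H
  atom 4: C, bond orders sum to 4 (valence 4) → 0 H
  atom 5: O, bond orders sum to 1 (valence 2) → 1 H
  atom 6: C, bond orders sum to 4 (valence 4) → 0 H
  atom 7: O, bond orders sum to 1 (valence 2) → 1 H
  atom 8: C, bond orders sum to 3 (valence 4) → 1 H
  atom 9: C, bond orders sum to 4 (valence 4) → 0 H
  atom 10: C, bond orders sum to 4 (valence 4) → 0 H
  atom 11: C, bond orders sum to 3 (valence 4) → 1 H
  atom 12: O, bond orders sum to 2 (valence 2) → 0 H
  atom 13: C, bond orders sum to 3 (valence 4) → 1 H
  atom 14: C, bond orders sum to 3 (valence 4) → 1 H
  atom 15: C, bond orders sum to 3 (valence 4) → 1 H
  atom 16: C, bond orders sum to 4 (valence 4) → 0 H
Total hydrogens: 8.

8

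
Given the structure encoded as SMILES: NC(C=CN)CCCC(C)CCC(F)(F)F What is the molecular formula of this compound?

Walk through each heavy atom and fill implicit hydrogens from standard valence (C 4, N 3, O 2, S 2, halogen 1):
  atom 1: N, bond orders sum to 1 (valence 3) → 2 H
  atom 2: C, bond orders sum to 3 (valence 4) → 1 H
  atom 3: C, bond orders sum to 3 (valence 4) → 1 H
  atom 4: C, bond orders sum to 3 (valence 4) → 1 H
  atom 5: N, bond orders sum to 1 (valence 3) → 2 H
  atom 6: C, bond orders sum to 2 (valence 4) → 2 H
  atom 7: C, bond orders sum to 2 (valence 4) → 2 H
  atom 8: C, bond orders sum to 2 (valence 4) → 2 H
  atom 9: C, bond orders sum to 3 (valence 4) → 1 H
  atom 10: C, bond orders sum to 1 (valence 4) → 3 H
  atom 11: C, bond orders sum to 2 (valence 4) → 2 H
  atom 12: C, bond orders sum to 2 (valence 4) → 2 H
  atom 13: C, bond orders sum to 4 (valence 4) → 0 H
  atom 14: F (halogen, monovalent) → 0 H
  atom 15: F (halogen, monovalent) → 0 H
  atom 16: F (halogen, monovalent) → 0 H
Totals → C:11, H:21, F:3, N:2.

C11H21F3N2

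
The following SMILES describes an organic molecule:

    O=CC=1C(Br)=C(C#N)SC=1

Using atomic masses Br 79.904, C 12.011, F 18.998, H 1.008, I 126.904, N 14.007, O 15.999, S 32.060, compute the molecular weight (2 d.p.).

216.05 g/mol

First, the molecular formula is C6H2BrNOS (counting implicit H from valence).
  Br: 1 × 79.904 = 79.904
  C: 6 × 12.011 = 72.066
  H: 2 × 1.008 = 2.016
  N: 1 × 14.007 = 14.007
  O: 1 × 15.999 = 15.999
  S: 1 × 32.060 = 32.060
Sum: 1×79.904 + 6×12.011 + 2×1.008 + 1×14.007 + 1×15.999 + 1×32.060 = 216.052 → 216.05 g/mol.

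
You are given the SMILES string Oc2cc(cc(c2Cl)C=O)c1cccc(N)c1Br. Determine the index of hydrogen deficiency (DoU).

9

Molecular formula: C13H9BrClNO2.
DoU = (2C + 2 + N − H − X) / 2, where X is the halogen count and O/S are ignored.
    = (2·13 + 2 + 1 − 9 − 2) / 2 = 18 / 2 = 9.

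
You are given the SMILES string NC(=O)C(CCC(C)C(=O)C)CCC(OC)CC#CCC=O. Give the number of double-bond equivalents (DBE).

5

Degree of unsaturation = (number of rings) + (number of π bonds).
Ring closures in the SMILES: 0.
π bonds: 3 double bonds (each 1 DoU), 1 triple bond (each 2 DoU) → 5 DoU from unsaturation.
Total DoU = 0 + 5 = 5.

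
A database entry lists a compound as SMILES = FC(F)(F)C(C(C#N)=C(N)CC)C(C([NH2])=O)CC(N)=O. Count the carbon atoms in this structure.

11

Count every carbon token in the SMILES (each C, including those in ring-closure positions and inside branches).
Carbon count: 11.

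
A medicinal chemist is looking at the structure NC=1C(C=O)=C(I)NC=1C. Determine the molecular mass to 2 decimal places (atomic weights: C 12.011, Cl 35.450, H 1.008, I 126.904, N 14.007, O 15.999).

250.04 g/mol

First, the molecular formula is C6H7IN2O (counting implicit H from valence).
  C: 6 × 12.011 = 72.066
  H: 7 × 1.008 = 7.056
  I: 1 × 126.904 = 126.904
  N: 2 × 14.007 = 28.014
  O: 1 × 15.999 = 15.999
Sum: 6×12.011 + 7×1.008 + 1×126.904 + 2×14.007 + 1×15.999 = 250.039 → 250.04 g/mol.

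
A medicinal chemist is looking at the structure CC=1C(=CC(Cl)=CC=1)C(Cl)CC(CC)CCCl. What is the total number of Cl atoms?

3

Scan the SMILES for Cl atoms (remember two-letter symbols like Cl and Br are single atoms).
Chlorine count: 3.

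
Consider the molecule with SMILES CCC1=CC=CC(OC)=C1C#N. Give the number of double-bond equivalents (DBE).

Degree of unsaturation = (number of rings) + (number of π bonds).
Ring closures in the SMILES: 1.
π bonds: 3 double bonds (each 1 DoU), 1 triple bond (each 2 DoU) → 5 DoU from unsaturation.
Total DoU = 1 + 5 = 6.

6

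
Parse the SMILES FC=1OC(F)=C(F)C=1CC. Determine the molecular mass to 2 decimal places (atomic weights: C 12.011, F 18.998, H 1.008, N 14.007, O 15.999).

150.10 g/mol

First, the molecular formula is C6H5F3O (counting implicit H from valence).
  C: 6 × 12.011 = 72.066
  F: 3 × 18.998 = 56.994
  H: 5 × 1.008 = 5.040
  O: 1 × 15.999 = 15.999
Sum: 6×12.011 + 3×18.998 + 5×1.008 + 1×15.999 = 150.099 → 150.10 g/mol.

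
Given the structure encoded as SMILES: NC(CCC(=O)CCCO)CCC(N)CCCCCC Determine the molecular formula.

Walk through each heavy atom and fill implicit hydrogens from standard valence (C 4, N 3, O 2, S 2, halogen 1):
  atom 1: N, bond orders sum to 1 (valence 3) → 2 H
  atom 2: C, bond orders sum to 3 (valence 4) → 1 H
  atom 3: C, bond orders sum to 2 (valence 4) → 2 H
  atom 4: C, bond orders sum to 2 (valence 4) → 2 H
  atom 5: C, bond orders sum to 4 (valence 4) → 0 H
  atom 6: O, bond orders sum to 2 (valence 2) → 0 H
  atom 7: C, bond orders sum to 2 (valence 4) → 2 H
  atom 8: C, bond orders sum to 2 (valence 4) → 2 H
  atom 9: C, bond orders sum to 2 (valence 4) → 2 H
  atom 10: O, bond orders sum to 1 (valence 2) → 1 H
  atom 11: C, bond orders sum to 2 (valence 4) → 2 H
  atom 12: C, bond orders sum to 2 (valence 4) → 2 H
  atom 13: C, bond orders sum to 3 (valence 4) → 1 H
  atom 14: N, bond orders sum to 1 (valence 3) → 2 H
  atom 15: C, bond orders sum to 2 (valence 4) → 2 H
  atom 16: C, bond orders sum to 2 (valence 4) → 2 H
  atom 17: C, bond orders sum to 2 (valence 4) → 2 H
  atom 18: C, bond orders sum to 2 (valence 4) → 2 H
  atom 19: C, bond orders sum to 2 (valence 4) → 2 H
  atom 20: C, bond orders sum to 1 (valence 4) → 3 H
Totals → C:16, H:34, N:2, O:2.
In Hill order: C16H34N2O2.

C16H34N2O2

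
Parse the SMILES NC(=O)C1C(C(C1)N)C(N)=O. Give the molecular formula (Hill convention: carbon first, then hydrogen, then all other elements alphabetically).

C6H11N3O2

Walk through each heavy atom and fill implicit hydrogens from standard valence (C 4, N 3, O 2, S 2, halogen 1):
  atom 1: N, bond orders sum to 1 (valence 3) → 2 H
  atom 2: C, bond orders sum to 4 (valence 4) → 0 H
  atom 3: O, bond orders sum to 2 (valence 2) → 0 H
  atom 4: C, bond orders sum to 3 (valence 4) → 1 H
  atom 5: C, bond orders sum to 3 (valence 4) → 1 H
  atom 6: C, bond orders sum to 3 (valence 4) → 1 H
  atom 7: C, bond orders sum to 2 (valence 4) → 2 H
  atom 8: N, bond orders sum to 1 (valence 3) → 2 H
  atom 9: C, bond orders sum to 4 (valence 4) → 0 H
  atom 10: N, bond orders sum to 1 (valence 3) → 2 H
  atom 11: O, bond orders sum to 2 (valence 2) → 0 H
Totals → C:6, H:11, N:3, O:2.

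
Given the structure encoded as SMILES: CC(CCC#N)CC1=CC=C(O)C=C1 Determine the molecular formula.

Walk through each heavy atom and fill implicit hydrogens from standard valence (C 4, N 3, O 2, S 2, halogen 1):
  atom 1: C, bond orders sum to 1 (valence 4) → 3 H
  atom 2: C, bond orders sum to 3 (valence 4) → 1 H
  atom 3: C, bond orders sum to 2 (valence 4) → 2 H
  atom 4: C, bond orders sum to 2 (valence 4) → 2 H
  atom 5: C, bond orders sum to 4 (valence 4) → 0 H
  atom 6: N, bond orders sum to 3 (valence 3) → 0 H
  atom 7: C, bond orders sum to 2 (valence 4) → 2 H
  atom 8: C, bond orders sum to 4 (valence 4) → 0 H
  atom 9: C, bond orders sum to 3 (valence 4) → 1 H
  atom 10: C, bond orders sum to 3 (valence 4) → 1 H
  atom 11: C, bond orders sum to 4 (valence 4) → 0 H
  atom 12: O, bond orders sum to 1 (valence 2) → 1 H
  atom 13: C, bond orders sum to 3 (valence 4) → 1 H
  atom 14: C, bond orders sum to 3 (valence 4) → 1 H
Totals → C:12, H:15, N:1, O:1.
In Hill order: C12H15NO.

C12H15NO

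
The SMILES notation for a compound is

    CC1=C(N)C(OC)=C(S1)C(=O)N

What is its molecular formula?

C7H10N2O2S

Walk through each heavy atom and fill implicit hydrogens from standard valence (C 4, N 3, O 2, S 2, halogen 1):
  atom 1: C, bond orders sum to 1 (valence 4) → 3 H
  atom 2: C, bond orders sum to 4 (valence 4) → 0 H
  atom 3: C, bond orders sum to 4 (valence 4) → 0 H
  atom 4: N, bond orders sum to 1 (valence 3) → 2 H
  atom 5: C, bond orders sum to 4 (valence 4) → 0 H
  atom 6: O, bond orders sum to 2 (valence 2) → 0 H
  atom 7: C, bond orders sum to 1 (valence 4) → 3 H
  atom 8: C, bond orders sum to 4 (valence 4) → 0 H
  atom 9: S, bond orders sum to 2 (valence 2) → 0 H
  atom 10: C, bond orders sum to 4 (valence 4) → 0 H
  atom 11: O, bond orders sum to 2 (valence 2) → 0 H
  atom 12: N, bond orders sum to 1 (valence 3) → 2 H
Totals → C:7, H:10, N:2, O:2, S:1.
In Hill order: C7H10N2O2S.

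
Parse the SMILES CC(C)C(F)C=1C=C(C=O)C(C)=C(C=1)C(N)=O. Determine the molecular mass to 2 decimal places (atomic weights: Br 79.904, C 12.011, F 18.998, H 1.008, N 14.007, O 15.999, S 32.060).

237.27 g/mol

First, the molecular formula is C13H16FNO2 (counting implicit H from valence).
  C: 13 × 12.011 = 156.143
  F: 1 × 18.998 = 18.998
  H: 16 × 1.008 = 16.128
  N: 1 × 14.007 = 14.007
  O: 2 × 15.999 = 31.998
Sum: 13×12.011 + 1×18.998 + 16×1.008 + 1×14.007 + 2×15.999 = 237.274 → 237.27 g/mol.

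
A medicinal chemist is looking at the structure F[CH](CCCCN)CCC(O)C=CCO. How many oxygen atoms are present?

Scan the SMILES for O atoms (remember two-letter symbols like Cl and Br are single atoms).
Oxygen count: 2.

2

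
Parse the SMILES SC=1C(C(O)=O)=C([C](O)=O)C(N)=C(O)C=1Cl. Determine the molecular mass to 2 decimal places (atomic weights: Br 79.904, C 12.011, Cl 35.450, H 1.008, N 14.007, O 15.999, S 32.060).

First, the molecular formula is C8H6ClNO5S (counting implicit H from valence).
  C: 8 × 12.011 = 96.088
  Cl: 1 × 35.450 = 35.450
  H: 6 × 1.008 = 6.048
  N: 1 × 14.007 = 14.007
  O: 5 × 15.999 = 79.995
  S: 1 × 32.060 = 32.060
Sum: 8×12.011 + 1×35.450 + 6×1.008 + 1×14.007 + 5×15.999 + 1×32.060 = 263.648 → 263.65 g/mol.

263.65 g/mol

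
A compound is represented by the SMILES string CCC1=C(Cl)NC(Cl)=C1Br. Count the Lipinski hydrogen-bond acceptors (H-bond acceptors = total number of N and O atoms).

N atoms: 1; O atoms: 0.
Lipinski HBA = 1 + 0 = 1.

1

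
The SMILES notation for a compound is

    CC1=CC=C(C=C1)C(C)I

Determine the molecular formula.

C9H11I

Walk through each heavy atom and fill implicit hydrogens from standard valence (C 4, N 3, O 2, S 2, halogen 1):
  atom 1: C, bond orders sum to 1 (valence 4) → 3 H
  atom 2: C, bond orders sum to 4 (valence 4) → 0 H
  atom 3: C, bond orders sum to 3 (valence 4) → 1 H
  atom 4: C, bond orders sum to 3 (valence 4) → 1 H
  atom 5: C, bond orders sum to 4 (valence 4) → 0 H
  atom 6: C, bond orders sum to 3 (valence 4) → 1 H
  atom 7: C, bond orders sum to 3 (valence 4) → 1 H
  atom 8: C, bond orders sum to 3 (valence 4) → 1 H
  atom 9: C, bond orders sum to 1 (valence 4) → 3 H
  atom 10: I (halogen, monovalent) → 0 H
Totals → C:9, H:11, I:1.
In Hill order: C9H11I.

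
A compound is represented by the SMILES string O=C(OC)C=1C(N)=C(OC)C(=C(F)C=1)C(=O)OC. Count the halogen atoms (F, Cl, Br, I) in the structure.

Halogen atoms appear at heavy-atom position 13 (1×F).
Other groups present: 2 ester, 1 ether, 1 primary amine.
Halogen count: 1.

1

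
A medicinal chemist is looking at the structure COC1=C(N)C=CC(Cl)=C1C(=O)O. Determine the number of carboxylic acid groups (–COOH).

The carboxylic acid motif appears at heavy-atom position 11 in the SMILES.
Other groups present: 1 ether, 1 primary amine.
Carboxylic acid count: 1.

1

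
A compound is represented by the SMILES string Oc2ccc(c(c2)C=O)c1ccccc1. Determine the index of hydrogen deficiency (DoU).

9

Molecular formula: C13H10O2.
DoU = (2C + 2 + N − H − X) / 2, where X is the halogen count and O/S are ignored.
    = (2·13 + 2 + 0 − 10 − 0) / 2 = 18 / 2 = 9.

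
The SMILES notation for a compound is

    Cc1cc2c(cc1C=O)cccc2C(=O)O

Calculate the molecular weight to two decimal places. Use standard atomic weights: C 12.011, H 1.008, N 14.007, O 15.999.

First, the molecular formula is C13H10O3 (counting implicit H from valence).
  C: 13 × 12.011 = 156.143
  H: 10 × 1.008 = 10.080
  O: 3 × 15.999 = 47.997
Sum: 13×12.011 + 10×1.008 + 3×15.999 = 214.220 → 214.22 g/mol.

214.22 g/mol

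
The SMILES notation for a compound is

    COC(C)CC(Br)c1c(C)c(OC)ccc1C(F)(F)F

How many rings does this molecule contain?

1

In SMILES, each pair of matching ring-closure digits denotes one ring-closing bond; the number of such bonds equals the number of independent rings.
Ring-closure bonds here: 1.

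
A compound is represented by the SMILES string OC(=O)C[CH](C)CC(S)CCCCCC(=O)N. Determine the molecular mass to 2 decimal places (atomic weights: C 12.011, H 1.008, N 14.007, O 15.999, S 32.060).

First, the molecular formula is C12H23NO3S (counting implicit H from valence).
  C: 12 × 12.011 = 144.132
  H: 23 × 1.008 = 23.184
  N: 1 × 14.007 = 14.007
  O: 3 × 15.999 = 47.997
  S: 1 × 32.060 = 32.060
Sum: 12×12.011 + 23×1.008 + 1×14.007 + 3×15.999 + 1×32.060 = 261.380 → 261.38 g/mol.

261.38 g/mol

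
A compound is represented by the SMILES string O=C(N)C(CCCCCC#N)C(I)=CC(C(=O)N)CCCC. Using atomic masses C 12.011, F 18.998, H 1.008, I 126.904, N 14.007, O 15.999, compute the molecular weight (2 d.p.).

419.31 g/mol

First, the molecular formula is C16H26IN3O2 (counting implicit H from valence).
  C: 16 × 12.011 = 192.176
  H: 26 × 1.008 = 26.208
  I: 1 × 126.904 = 126.904
  N: 3 × 14.007 = 42.021
  O: 2 × 15.999 = 31.998
Sum: 16×12.011 + 26×1.008 + 1×126.904 + 3×14.007 + 2×15.999 = 419.307 → 419.31 g/mol.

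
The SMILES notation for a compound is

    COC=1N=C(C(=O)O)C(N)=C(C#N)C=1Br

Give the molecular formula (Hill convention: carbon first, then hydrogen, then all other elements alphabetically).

Walk through each heavy atom and fill implicit hydrogens from standard valence (C 4, N 3, O 2, S 2, halogen 1):
  atom 1: C, bond orders sum to 1 (valence 4) → 3 H
  atom 2: O, bond orders sum to 2 (valence 2) → 0 H
  atom 3: C, bond orders sum to 4 (valence 4) → 0 H
  atom 4: N, bond orders sum to 3 (valence 3) → 0 H
  atom 5: C, bond orders sum to 4 (valence 4) → 0 H
  atom 6: C, bond orders sum to 4 (valence 4) → 0 H
  atom 7: O, bond orders sum to 2 (valence 2) → 0 H
  atom 8: O, bond orders sum to 1 (valence 2) → 1 H
  atom 9: C, bond orders sum to 4 (valence 4) → 0 H
  atom 10: N, bond orders sum to 1 (valence 3) → 2 H
  atom 11: C, bond orders sum to 4 (valence 4) → 0 H
  atom 12: C, bond orders sum to 4 (valence 4) → 0 H
  atom 13: N, bond orders sum to 3 (valence 3) → 0 H
  atom 14: C, bond orders sum to 4 (valence 4) → 0 H
  atom 15: Br (halogen, monovalent) → 0 H
Totals → C:8, H:6, Br:1, N:3, O:3.
In Hill order: C8H6BrN3O3.

C8H6BrN3O3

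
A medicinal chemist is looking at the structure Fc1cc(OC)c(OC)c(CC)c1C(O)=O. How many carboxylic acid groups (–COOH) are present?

The carboxylic acid motif appears at heavy-atom position 14 in the SMILES.
Other groups present: 2 ether.
Carboxylic acid count: 1.

1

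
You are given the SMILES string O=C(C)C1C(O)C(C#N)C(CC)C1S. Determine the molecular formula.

Walk through each heavy atom and fill implicit hydrogens from standard valence (C 4, N 3, O 2, S 2, halogen 1):
  atom 1: O, bond orders sum to 2 (valence 2) → 0 H
  atom 2: C, bond orders sum to 4 (valence 4) → 0 H
  atom 3: C, bond orders sum to 1 (valence 4) → 3 H
  atom 4: C, bond orders sum to 3 (valence 4) → 1 H
  atom 5: C, bond orders sum to 3 (valence 4) → 1 H
  atom 6: O, bond orders sum to 1 (valence 2) → 1 H
  atom 7: C, bond orders sum to 3 (valence 4) → 1 H
  atom 8: C, bond orders sum to 4 (valence 4) → 0 H
  atom 9: N, bond orders sum to 3 (valence 3) → 0 H
  atom 10: C, bond orders sum to 3 (valence 4) → 1 H
  atom 11: C, bond orders sum to 2 (valence 4) → 2 H
  atom 12: C, bond orders sum to 1 (valence 4) → 3 H
  atom 13: C, bond orders sum to 3 (valence 4) → 1 H
  atom 14: S, bond orders sum to 1 (valence 2) → 1 H
Totals → C:10, H:15, N:1, O:2, S:1.
In Hill order: C10H15NO2S.

C10H15NO2S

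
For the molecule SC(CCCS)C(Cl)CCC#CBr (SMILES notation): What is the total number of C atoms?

9

Count every carbon token in the SMILES (each C, including those in ring-closure positions and inside branches).
Carbon count: 9.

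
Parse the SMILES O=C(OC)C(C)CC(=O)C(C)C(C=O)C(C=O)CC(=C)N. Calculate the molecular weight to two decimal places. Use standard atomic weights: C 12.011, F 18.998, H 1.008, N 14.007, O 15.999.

297.35 g/mol

First, the molecular formula is C15H23NO5 (counting implicit H from valence).
  C: 15 × 12.011 = 180.165
  H: 23 × 1.008 = 23.184
  N: 1 × 14.007 = 14.007
  O: 5 × 15.999 = 79.995
Sum: 15×12.011 + 23×1.008 + 1×14.007 + 5×15.999 = 297.351 → 297.35 g/mol.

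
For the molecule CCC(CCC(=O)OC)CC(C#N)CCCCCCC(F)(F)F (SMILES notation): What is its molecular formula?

C17H28F3NO2

Walk through each heavy atom and fill implicit hydrogens from standard valence (C 4, N 3, O 2, S 2, halogen 1):
  atom 1: C, bond orders sum to 1 (valence 4) → 3 H
  atom 2: C, bond orders sum to 2 (valence 4) → 2 H
  atom 3: C, bond orders sum to 3 (valence 4) → 1 H
  atom 4: C, bond orders sum to 2 (valence 4) → 2 H
  atom 5: C, bond orders sum to 2 (valence 4) → 2 H
  atom 6: C, bond orders sum to 4 (valence 4) → 0 H
  atom 7: O, bond orders sum to 2 (valence 2) → 0 H
  atom 8: O, bond orders sum to 2 (valence 2) → 0 H
  atom 9: C, bond orders sum to 1 (valence 4) → 3 H
  atom 10: C, bond orders sum to 2 (valence 4) → 2 H
  atom 11: C, bond orders sum to 3 (valence 4) → 1 H
  atom 12: C, bond orders sum to 4 (valence 4) → 0 H
  atom 13: N, bond orders sum to 3 (valence 3) → 0 H
  atom 14: C, bond orders sum to 2 (valence 4) → 2 H
  atom 15: C, bond orders sum to 2 (valence 4) → 2 H
  atom 16: C, bond orders sum to 2 (valence 4) → 2 H
  atom 17: C, bond orders sum to 2 (valence 4) → 2 H
  atom 18: C, bond orders sum to 2 (valence 4) → 2 H
  atom 19: C, bond orders sum to 2 (valence 4) → 2 H
  atom 20: C, bond orders sum to 4 (valence 4) → 0 H
  atom 21: F (halogen, monovalent) → 0 H
  atom 22: F (halogen, monovalent) → 0 H
  atom 23: F (halogen, monovalent) → 0 H
Totals → C:17, H:28, F:3, N:1, O:2.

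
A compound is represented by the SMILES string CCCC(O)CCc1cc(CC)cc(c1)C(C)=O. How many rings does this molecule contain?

1

In SMILES, each pair of matching ring-closure digits denotes one ring-closing bond; the number of such bonds equals the number of independent rings.
Ring-closure bonds here: 1.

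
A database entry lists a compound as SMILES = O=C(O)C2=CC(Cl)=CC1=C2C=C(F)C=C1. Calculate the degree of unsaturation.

8

Degree of unsaturation = (number of rings) + (number of π bonds).
Ring closures in the SMILES: 2.
π bonds: 6 double bonds (each 1 DoU) → 6 DoU from unsaturation.
Total DoU = 2 + 6 = 8.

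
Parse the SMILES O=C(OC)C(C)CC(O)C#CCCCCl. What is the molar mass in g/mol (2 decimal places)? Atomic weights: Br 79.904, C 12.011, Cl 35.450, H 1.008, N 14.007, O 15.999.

First, the molecular formula is C11H17ClO3 (counting implicit H from valence).
  C: 11 × 12.011 = 132.121
  Cl: 1 × 35.450 = 35.450
  H: 17 × 1.008 = 17.136
  O: 3 × 15.999 = 47.997
Sum: 11×12.011 + 1×35.450 + 17×1.008 + 3×15.999 = 232.704 → 232.70 g/mol.

232.70 g/mol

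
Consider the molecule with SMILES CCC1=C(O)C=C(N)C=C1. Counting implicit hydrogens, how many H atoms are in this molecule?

Walk through each heavy atom and fill implicit hydrogens from standard valence (C 4, N 3, O 2, S 2, halogen 1):
  atom 1: C, bond orders sum to 1 (valence 4) → 3 H
  atom 2: C, bond orders sum to 2 (valence 4) → 2 H
  atom 3: C, bond orders sum to 4 (valence 4) → 0 H
  atom 4: C, bond orders sum to 4 (valence 4) → 0 H
  atom 5: O, bond orders sum to 1 (valence 2) → 1 H
  atom 6: C, bond orders sum to 3 (valence 4) → 1 H
  atom 7: C, bond orders sum to 4 (valence 4) → 0 H
  atom 8: N, bond orders sum to 1 (valence 3) → 2 H
  atom 9: C, bond orders sum to 3 (valence 4) → 1 H
  atom 10: C, bond orders sum to 3 (valence 4) → 1 H
Total hydrogens: 11.

11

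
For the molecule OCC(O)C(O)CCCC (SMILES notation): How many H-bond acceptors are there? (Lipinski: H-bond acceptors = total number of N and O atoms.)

3

N atoms: 0; O atoms: 3.
Lipinski HBA = 0 + 3 = 3.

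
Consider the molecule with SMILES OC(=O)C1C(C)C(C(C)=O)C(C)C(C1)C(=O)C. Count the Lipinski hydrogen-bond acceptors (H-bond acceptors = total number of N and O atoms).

4

N atoms: 0; O atoms: 4.
Lipinski HBA = 0 + 4 = 4.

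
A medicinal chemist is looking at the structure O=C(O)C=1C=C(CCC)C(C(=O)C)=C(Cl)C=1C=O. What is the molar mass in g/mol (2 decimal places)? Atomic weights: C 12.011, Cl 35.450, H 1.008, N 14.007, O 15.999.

First, the molecular formula is C13H13ClO4 (counting implicit H from valence).
  C: 13 × 12.011 = 156.143
  Cl: 1 × 35.450 = 35.450
  H: 13 × 1.008 = 13.104
  O: 4 × 15.999 = 63.996
Sum: 13×12.011 + 1×35.450 + 13×1.008 + 4×15.999 = 268.693 → 268.69 g/mol.

268.69 g/mol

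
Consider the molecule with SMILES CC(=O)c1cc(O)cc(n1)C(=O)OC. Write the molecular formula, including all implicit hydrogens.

Walk through each heavy atom and fill implicit hydrogens from standard valence (C 4, N 3, O 2, S 2, halogen 1); for lowercase aromatic atoms, an aromatic c carries 1 H when it has two neighbours and 0 H with three, and aromatic n carries 0 H:
  atom 1: C, bond orders sum to 1 (valence 4) → 3 H
  atom 2: C, bond orders sum to 4 (valence 4) → 0 H
  atom 3: O, bond orders sum to 2 (valence 2) → 0 H
  atom 4: aromatic c, 3 neighbours → 0 H
  atom 5: aromatic c, 2 neighbours → 1 H
  atom 6: aromatic c, 3 neighbours → 0 H
  atom 7: O, bond orders sum to 1 (valence 2) → 1 H
  atom 8: aromatic c, 2 neighbours → 1 H
  atom 9: aromatic c, 3 neighbours → 0 H
  atom 10: aromatic n, 2 neighbours → 0 H
  atom 11: C, bond orders sum to 4 (valence 4) → 0 H
  atom 12: O, bond orders sum to 2 (valence 2) → 0 H
  atom 13: O, bond orders sum to 2 (valence 2) → 0 H
  atom 14: C, bond orders sum to 1 (valence 4) → 3 H
Totals → C:9, H:9, N:1, O:4.

C9H9NO4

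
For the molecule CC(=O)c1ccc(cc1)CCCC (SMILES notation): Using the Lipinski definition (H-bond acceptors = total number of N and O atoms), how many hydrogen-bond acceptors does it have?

N atoms: 0; O atoms: 1.
Lipinski HBA = 0 + 1 = 1.

1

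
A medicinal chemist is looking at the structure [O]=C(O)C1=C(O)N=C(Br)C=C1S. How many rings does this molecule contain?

In SMILES, each pair of matching ring-closure digits denotes one ring-closing bond; the number of such bonds equals the number of independent rings.
Ring-closure bonds here: 1.

1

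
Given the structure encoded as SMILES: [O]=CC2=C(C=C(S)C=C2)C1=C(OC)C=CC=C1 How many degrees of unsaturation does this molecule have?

Degree of unsaturation = (number of rings) + (number of π bonds).
Ring closures in the SMILES: 2.
π bonds: 7 double bonds (each 1 DoU) → 7 DoU from unsaturation.
Total DoU = 2 + 7 = 9.

9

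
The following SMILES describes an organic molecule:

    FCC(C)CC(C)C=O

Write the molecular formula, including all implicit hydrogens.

C7H13FO

Walk through each heavy atom and fill implicit hydrogens from standard valence (C 4, N 3, O 2, S 2, halogen 1):
  atom 1: F (halogen, monovalent) → 0 H
  atom 2: C, bond orders sum to 2 (valence 4) → 2 H
  atom 3: C, bond orders sum to 3 (valence 4) → 1 H
  atom 4: C, bond orders sum to 1 (valence 4) → 3 H
  atom 5: C, bond orders sum to 2 (valence 4) → 2 H
  atom 6: C, bond orders sum to 3 (valence 4) → 1 H
  atom 7: C, bond orders sum to 1 (valence 4) → 3 H
  atom 8: C, bond orders sum to 3 (valence 4) → 1 H
  atom 9: O, bond orders sum to 2 (valence 2) → 0 H
Totals → C:7, H:13, F:1, O:1.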